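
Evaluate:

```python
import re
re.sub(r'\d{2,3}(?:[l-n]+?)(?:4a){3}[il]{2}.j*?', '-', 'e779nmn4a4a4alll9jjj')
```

'e-9jjj'

The pattern matches 2 to 3 of a digit; then one or more of a character in [l-n] (lazy) (non-capturing group); then the literal '4a' repeated 3 times, then exactly 2 of one of [il]; then any character, then zero or more of a literal 'j' (lazy).
Matches: at [1:16] → '779nmn4a4a4alll'.
Each match is replaced by '-'.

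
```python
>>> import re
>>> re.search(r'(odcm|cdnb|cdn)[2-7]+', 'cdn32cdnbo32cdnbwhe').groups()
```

('cdn',)

The match spans [0:5] → 'cdn32'.
Captured: group 1 = 'cdn'.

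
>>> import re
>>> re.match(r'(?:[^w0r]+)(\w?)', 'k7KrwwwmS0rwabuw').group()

The pattern matches one or more of any character except [w0r] (non-capturing group); then optionally a word character (captured).
`match` is anchored at position 0; if the pattern doesn't fit there, it returns None.
The match spans [0:4] → 'k7Kr'.
Captured: group 1 = 'r'.

'k7Kr'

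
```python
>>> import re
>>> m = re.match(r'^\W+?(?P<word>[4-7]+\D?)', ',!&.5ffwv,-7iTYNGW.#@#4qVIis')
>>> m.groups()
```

The match spans [0:6] → ',!&.5f'.
Captured: group 1 = '5f'.

('5f',)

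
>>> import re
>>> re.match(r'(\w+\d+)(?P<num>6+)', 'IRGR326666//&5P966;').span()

`match` is anchored at position 0; if the pattern doesn't fit there, it returns None.
The match spans [0:10] → 'IRGR326666'.

(0, 10)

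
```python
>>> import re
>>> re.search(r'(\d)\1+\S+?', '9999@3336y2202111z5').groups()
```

The match spans [0:5] → '9999@'.
Captured: group 1 = '9'.

('9',)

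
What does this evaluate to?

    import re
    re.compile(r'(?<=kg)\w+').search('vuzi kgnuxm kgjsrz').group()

'nuxm'

Lookahead/lookbehind check context without consuming it, so the matched span excludes the asserted characters.
Unlike `match`, `search` isn't anchored — it looks for the pattern anywhere in the string.
The match spans [7:11] → 'nuxm'.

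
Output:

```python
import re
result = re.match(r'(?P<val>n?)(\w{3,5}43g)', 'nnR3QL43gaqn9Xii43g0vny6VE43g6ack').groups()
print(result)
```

The match spans [0:9] → 'nnR3QL43g'.
Captured: group 1 = 'n', group 2 = 'nR3QL43g'.

('n', 'nR3QL43g')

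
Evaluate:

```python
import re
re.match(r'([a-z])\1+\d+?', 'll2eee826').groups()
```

('l',)

The backreference `\1` re-matches whatever the first group consumed, character for character.
With `match`, the pattern is implicitly anchored at the beginning.
The match spans [0:3] → 'll2'.
Captured: group 1 = 'l'.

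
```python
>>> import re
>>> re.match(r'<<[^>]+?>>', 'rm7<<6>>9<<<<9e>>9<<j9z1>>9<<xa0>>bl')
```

None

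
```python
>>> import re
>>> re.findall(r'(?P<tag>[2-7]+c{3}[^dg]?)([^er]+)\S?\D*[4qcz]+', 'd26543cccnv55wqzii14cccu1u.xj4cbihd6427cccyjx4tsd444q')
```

The pattern matches one or more of a character in [2-7], then exactly 3 of the literal 'c', then optionally any character except [dg] (captured as 'tag'); then one or more of any character except [er] (captured); then optionally a non-whitespace character, then zero or more of a non-digit, then one or more of one of [4qcz].
Scanning left to right: at [1:53] match '26543cccnv55wqzii14cccu1u.xj4cbihd6427cccyjx4tsd444q', groups = ('26543cccn', 'v55wqzii14cccu1u.xj4cbihd6427cccyjx4tsd444').
Multiple groups make `findall` return tuples — one 2-tuple for the one match.

[('26543cccn', 'v55wqzii14cccu1u.xj4cbihd6427cccyjx4tsd444')]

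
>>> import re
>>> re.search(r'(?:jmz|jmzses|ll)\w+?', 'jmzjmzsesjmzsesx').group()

'jmzj'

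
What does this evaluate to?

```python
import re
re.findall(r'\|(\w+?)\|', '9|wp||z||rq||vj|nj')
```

Scanning left to right: at [1:5] match '|wp|', group 1 = 'wp'; at [5:8] match '|z|', group 1 = 'z'; at [8:12] match '|rq|', group 1 = 'rq'; at [12:16] match '|vj|', group 1 = 'vj'.
With a single group, `findall` returns only what that group captured — 4 items.

['wp', 'z', 'rq', 'vj']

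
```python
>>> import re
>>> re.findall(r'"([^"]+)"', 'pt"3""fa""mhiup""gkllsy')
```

['3', 'fa', 'mhiup']

Scanning left to right: at [2:5] match '"3"', group 1 = '3'; at [5:9] match '"fa"', group 1 = 'fa'; at [9:16] match '"mhiup"', group 1 = 'mhiup'.
`findall` collects group 1 from each match (3 total).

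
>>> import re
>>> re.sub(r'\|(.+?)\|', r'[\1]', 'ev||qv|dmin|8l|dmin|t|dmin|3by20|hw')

'ev[|qv]dmin[8l]dmin[t]dmin[3by20]hw'

`\1` in the replacement pulls in group 1's text for each match.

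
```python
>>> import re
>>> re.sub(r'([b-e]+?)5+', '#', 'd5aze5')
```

'#az#'

Each match is replaced by '#'.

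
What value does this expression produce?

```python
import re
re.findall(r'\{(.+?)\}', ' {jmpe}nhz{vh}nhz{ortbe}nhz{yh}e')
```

A `+?`/`*?`/`{m,n}?` starts at its minimum and grows only as far as needed for what follows to match.
`findall` collects group 1 from each match (4 total).

['jmpe', 'vh', 'ortbe', 'yh']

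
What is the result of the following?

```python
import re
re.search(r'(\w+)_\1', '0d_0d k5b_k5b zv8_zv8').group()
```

`\1` is not a pattern — it's the concrete string captured by group 1, re-applied verbatim.
The match spans [0:5] → '0d_0d'.

'0d_0d'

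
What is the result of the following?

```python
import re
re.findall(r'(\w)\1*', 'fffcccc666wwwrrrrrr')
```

`\1` is not a pattern — it's the concrete string captured by group 1, re-applied verbatim.
Matches: at [0:3] match 'fff', group 1 = 'f'; at [3:7] match 'cccc', group 1 = 'c'; at [7:10] match '666', group 1 = '6'; at [10:13] match 'www', group 1 = 'w'; at [13:19] match 'rrrrrr', group 1 = 'r'.
Because there's exactly one group, `findall` drops the full match and keeps group 1 from each hit.

['f', 'c', '6', 'w', 'r']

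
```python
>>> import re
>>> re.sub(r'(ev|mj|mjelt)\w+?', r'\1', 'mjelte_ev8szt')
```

Alternation tries branches left to right and keeps the first one that lets the overall match succeed at that position.
Matches: at [0:3] → 'mje'; at [7:10] → 'ev8'.
The replacement refers to a captured group, so each match is rewritten using its own captured text.

'mjlte_evszt'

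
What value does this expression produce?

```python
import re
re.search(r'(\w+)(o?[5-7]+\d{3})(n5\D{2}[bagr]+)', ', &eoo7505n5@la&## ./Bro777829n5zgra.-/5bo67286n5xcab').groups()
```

This matches one or more of a word character (captured); then optionally a literal 'o', then one or more of a character in [5-7], then exactly 3 of a digit (captured); then the literal 'n5', then exactly 2 of a non-digit, then one or more of one of [bagr] (captured).
`re.search` scans for the first position where the pattern succeeds.
The match spans [3:15] → 'eoo7505n5@la'.
Captured: group 1 = 'eoo', group 2 = '7505', group 3 = 'n5@la'.

('eoo', '7505', 'n5@la')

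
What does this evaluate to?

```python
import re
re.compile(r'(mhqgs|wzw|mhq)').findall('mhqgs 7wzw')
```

['mhqgs', 'wzw']

The regex engine tests alternatives in the order written; an earlier branch that matches wins even if a later one would match more.
Walking the string: at [0:5] match 'mhqgs', group 1 = 'mhqgs'; at [7:10] match 'wzw', group 1 = 'wzw'.
One capturing group, so `findall` returns just the captured substring from each match — 2 in all.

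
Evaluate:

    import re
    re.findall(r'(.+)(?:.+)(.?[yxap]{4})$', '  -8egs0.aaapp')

[('  -8egs0.', 'aapp')]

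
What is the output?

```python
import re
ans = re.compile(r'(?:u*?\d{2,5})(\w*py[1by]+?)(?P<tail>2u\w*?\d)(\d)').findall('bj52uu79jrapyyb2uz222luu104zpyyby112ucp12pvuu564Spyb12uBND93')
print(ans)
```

`findall` packs the 3 group values into a tuple for every match.

[('uu79jrapyyb2uz222luu104zpyyby112ucp12pvuu564Spyb1', '2uBND9', '3')]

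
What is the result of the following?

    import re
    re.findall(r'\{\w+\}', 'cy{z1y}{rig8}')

Matches: at [2:7] → '{z1y}'; at [7:13] → '{rig8}'.
No capturing groups, so `findall` returns the 2 full match strings.

['{z1y}', '{rig8}']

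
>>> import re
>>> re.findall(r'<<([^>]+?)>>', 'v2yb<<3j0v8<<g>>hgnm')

['3j0v8<<g']

Scanning left to right: at [4:16] match '<<3j0v8<<g>>', group 1 = '3j0v8<<g'.
Because there's exactly one group, `findall` drops the full match and keeps group 1 from the one hit.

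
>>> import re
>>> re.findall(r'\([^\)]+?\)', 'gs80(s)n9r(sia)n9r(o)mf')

No capturing groups, so `findall` returns the 3 full match strings.

['(s)', '(sia)', '(o)']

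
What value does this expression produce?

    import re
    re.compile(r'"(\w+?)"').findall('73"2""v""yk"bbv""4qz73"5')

['2', 'v', 'yk', '4qz73']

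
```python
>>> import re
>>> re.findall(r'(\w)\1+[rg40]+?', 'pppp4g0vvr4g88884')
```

After group 1 captures some text, `\1` only succeeds where that same text appears again.
Scanning left to right: at [0:5] match 'pppp4', group 1 = 'p'; at [7:10] match 'vvr', group 1 = 'v'; at [12:17] match '88884', group 1 = '8'.
Because there's exactly one group, `findall` drops the full match and keeps group 1 from each hit.

['p', 'v', '8']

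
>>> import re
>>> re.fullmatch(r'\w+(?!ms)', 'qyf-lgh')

None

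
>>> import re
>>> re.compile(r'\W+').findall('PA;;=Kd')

[';;=']

The pattern matches one or more of a non-word character.
Scanning left to right: at [2:5] → ';;='.
With no groups in the pattern, `findall` gives back each whole match — 1 here.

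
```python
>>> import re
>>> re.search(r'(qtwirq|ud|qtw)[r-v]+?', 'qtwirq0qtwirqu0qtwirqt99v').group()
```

'qtwirqu'

The match spans [7:14] → 'qtwirqu'.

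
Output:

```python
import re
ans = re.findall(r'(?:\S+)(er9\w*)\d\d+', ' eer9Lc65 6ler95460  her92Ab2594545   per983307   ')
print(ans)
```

['er9Lc', 'er954', 'er92Ab25945', 'er9833']

`findall` collects group 1 from each match (4 total).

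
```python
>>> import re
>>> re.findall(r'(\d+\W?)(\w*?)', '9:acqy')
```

Lazy quantifiers expand one character at a time until the remainder of the pattern can match.
Multiple groups make `findall` return tuples — one 2-tuple for the one match.

[('9:', '')]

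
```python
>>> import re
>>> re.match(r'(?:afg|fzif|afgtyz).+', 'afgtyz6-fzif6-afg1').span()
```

(0, 18)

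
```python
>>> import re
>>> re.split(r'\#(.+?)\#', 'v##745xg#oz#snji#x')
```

['v', '#745xg', 'oz', 'snji', 'x']

Matches to split on: at [1:9] → '##745xg#'; at [11:17] → '#snji#'.
Because the pattern has a capturing group, `split` also inserts each captured text between the pieces.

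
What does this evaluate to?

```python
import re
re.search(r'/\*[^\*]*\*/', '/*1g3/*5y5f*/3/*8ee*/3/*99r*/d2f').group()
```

'/*5y5f*/'

`search` walks the string left to right and returns the first match it finds.
The match spans [5:13] → '/*5y5f*/'.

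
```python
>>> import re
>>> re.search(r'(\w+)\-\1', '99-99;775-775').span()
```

`\1` is not a pattern — it's the concrete string captured by group 1, re-applied verbatim.
`re.search` tries every starting position until one works.
The match spans [0:5] → '99-99'.
Captured: group 1 = '99'.

(0, 5)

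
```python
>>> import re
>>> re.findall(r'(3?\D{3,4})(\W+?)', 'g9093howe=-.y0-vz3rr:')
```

This matches optionally the literal '3', then 3 to 4 of a non-digit (captured); then one or more of a non-word character (lazy) (captured).
A non-greedy quantifier consumes as few characters as it can — just enough that the remainder of the pattern still matches from where it stops; whatever follows it matches normally.
Matches: at [4:10] match '3howe=', groups = ('3howe', '=').
With 2 capturing groups, `findall` returns a 2-tuple per match.

[('3howe', '=')]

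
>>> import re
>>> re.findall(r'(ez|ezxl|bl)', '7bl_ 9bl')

['bl', 'bl']

Walking the string: at [1:3] match 'bl', group 1 = 'bl'; at [6:8] match 'bl', group 1 = 'bl'.
One capturing group, so `findall` returns just the captured substring from each match — 2 in all.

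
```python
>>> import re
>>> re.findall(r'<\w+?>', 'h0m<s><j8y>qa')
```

Scanning left to right: at [3:6] → '<s>'; at [6:11] → '<j8y>'.
No capturing groups, so `findall` returns the 2 full match strings.

['<s>', '<j8y>']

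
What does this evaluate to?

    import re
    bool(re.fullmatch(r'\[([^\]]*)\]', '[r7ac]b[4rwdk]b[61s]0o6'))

False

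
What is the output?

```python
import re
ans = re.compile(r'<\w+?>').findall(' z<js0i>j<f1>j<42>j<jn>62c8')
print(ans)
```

['<js0i>', '<f1>', '<42>', '<jn>']

Matches: at [2:8] → '<js0i>'; at [9:13] → '<f1>'; at [14:18] → '<42>'; at [19:23] → '<jn>'.
Since nothing is captured, `findall` lists the 4 matched substrings directly.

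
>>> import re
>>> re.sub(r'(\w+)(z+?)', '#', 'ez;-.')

'#;-.'

Every occurrence is swapped for '#'.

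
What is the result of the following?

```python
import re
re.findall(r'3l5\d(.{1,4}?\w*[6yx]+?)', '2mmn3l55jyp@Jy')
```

['jy']

This matches the literal '3l5', then a digit; then 1 to 4 of any character (lazy), then zero or more of a word character, then one or more of one of [6yx] (lazy) (captured).
Because the quantifier is non-greedy, it stops expanding at the earliest point where the rest of the pattern can succeed.
Scanning left to right: at [4:10] match '3l55jy', group 1 = 'jy'.
One capturing group, so `findall` returns just the captured substring from the one match — 1 in all.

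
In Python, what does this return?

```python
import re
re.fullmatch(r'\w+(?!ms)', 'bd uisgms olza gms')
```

None

`re.fullmatch` requires the pattern to consume the entire string.
Here the string isn't matched end-to-end, so the call returns None.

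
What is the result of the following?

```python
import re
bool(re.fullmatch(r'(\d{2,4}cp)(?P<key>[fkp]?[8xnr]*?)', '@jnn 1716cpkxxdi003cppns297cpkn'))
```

False

`fullmatch` succeeds only if the pattern covers the string from start to end.
Here there's no way to consume every character, so the call returns None, and `bool(None)` is False.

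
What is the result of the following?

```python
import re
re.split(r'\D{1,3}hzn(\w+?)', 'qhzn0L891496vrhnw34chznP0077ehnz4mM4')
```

['', '0', 'L891496vrhnw34', 'P', '0077ehnz4mM4']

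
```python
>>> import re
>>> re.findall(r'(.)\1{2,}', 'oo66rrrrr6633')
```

['r']

`\1` is not a pattern — it's the concrete string captured by group 1, re-applied verbatim.
Scanning left to right: at [4:9] match 'rrrrr', group 1 = 'r'.
`findall` collects group 1 from the one match (1 total).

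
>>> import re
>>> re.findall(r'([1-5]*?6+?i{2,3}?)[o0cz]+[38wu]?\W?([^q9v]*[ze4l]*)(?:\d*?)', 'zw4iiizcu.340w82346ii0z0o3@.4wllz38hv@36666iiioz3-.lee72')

[('2346ii', '.4wllz38h'), ('36666iii', '.lee72')]

The pattern matches zero or more of a character in [1-5] (lazy), then one or more of a literal '6' (lazy), then 2 to 3 of a literal 'i' (lazy) (captured); then one or more of one of [o0cz], then optionally one of [38wu], then optionally a non-word character; then zero or more of any character except [q9v], then zero or more of one of [ze4l] (captured); then zero or more of a digit (lazy) (non-capturing group).
Scanning left to right: at [15:36] match '2346ii0z0o3@.4wllz38h', groups = ('2346ii', '.4wllz38h'); at [38:56] match '36666iiioz3-.lee72', groups = ('36666iii', '.lee72').
`findall` packs the 2 group values into a tuple for every match.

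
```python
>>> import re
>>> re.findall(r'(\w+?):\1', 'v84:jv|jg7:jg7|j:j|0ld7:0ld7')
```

['jg7', 'j', '0ld7']

`\1` has to match the exact text group 1 already captured.
`findall` collects group 1 from each match (3 total).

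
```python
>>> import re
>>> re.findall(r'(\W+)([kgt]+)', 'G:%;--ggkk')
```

This matches one or more of a non-word character (captured); then one or more of one of [kgt] (captured).
Walking the string: at [1:10] match ':%;--ggkk', groups = (':%;--', 'ggkk').
2 groups means the one result is a tuple of 2 captured strings — 1 here.

[(':%;--', 'ggkk')]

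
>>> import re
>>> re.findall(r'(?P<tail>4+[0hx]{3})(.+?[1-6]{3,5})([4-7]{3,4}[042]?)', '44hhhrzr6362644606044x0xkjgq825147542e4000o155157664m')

The pattern matches one or more of the literal '4', then exactly 3 of one of [0hx] (captured as 'tail'); then one or more of any character (lazy), then 3 to 5 of a character in [1-6] (captured); then 3 to 4 of a character in [4-7], then optionally one of [042] (captured).
The `?` after the quantifier makes it lazy — it takes as little as possible before letting the rest of the pattern try.
Matches: at [0:17] match '44hhhrzr636264460', groups = ('44hhh', 'rzr63626', '4460'); at [19:37] match '44x0xkjgq825147542', groups = ('44x0x', 'kjgq82514', '7542'); at [38:52] match '4000o155157664', groups = ('4000', 'o15515', '7664').
3 groups means each result is a tuple of 3 captured strings — 3 here.

[('44hhh', 'rzr63626', '4460'), ('44x0x', 'kjgq82514', '7542'), ('4000', 'o15515', '7664')]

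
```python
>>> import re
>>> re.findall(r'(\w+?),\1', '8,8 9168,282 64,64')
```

['8', '64']

A backreference is literal: `\1` must see the identical characters the first group matched.
Walking the string: at [0:3] match '8,8', group 1 = '8'; at [13:18] match '64,64', group 1 = '64'.
Because there's exactly one group, `findall` drops the full match and keeps group 1 from each hit.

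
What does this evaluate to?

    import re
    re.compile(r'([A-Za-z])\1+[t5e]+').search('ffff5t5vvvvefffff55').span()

A backreference is literal: `\1` must see the identical characters the first group matched.
The match spans [0:7] → 'ffff5t5'.

(0, 7)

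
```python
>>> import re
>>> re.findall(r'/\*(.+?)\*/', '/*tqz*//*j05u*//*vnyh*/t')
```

The `?` after the quantifier makes it lazy — it takes as little as possible before letting the rest of the pattern try.
Walking the string: at [0:7] match '/*tqz*/', group 1 = 'tqz'; at [7:15] match '/*j05u*/', group 1 = 'j05u'; at [15:23] match '/*vnyh*/', group 1 = 'vnyh'.
`findall` collects group 1 from each match (3 total).

['tqz', 'j05u', 'vnyh']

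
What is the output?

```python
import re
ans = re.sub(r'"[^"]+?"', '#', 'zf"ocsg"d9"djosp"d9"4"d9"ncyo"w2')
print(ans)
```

zf#d9#d9#d9#w2

Every occurrence is swapped for '#'.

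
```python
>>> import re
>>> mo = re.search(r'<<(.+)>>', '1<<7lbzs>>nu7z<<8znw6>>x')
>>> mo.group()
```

'<<7lbzs>>nu7z<<8znw6>>'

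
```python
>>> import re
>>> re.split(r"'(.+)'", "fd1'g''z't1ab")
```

['fd1', "g''z", 't1ab']

Matches to split on: at [3:9] → "'g''z'".
The group in the pattern means `split` returns the separators' captures alongside the pieces.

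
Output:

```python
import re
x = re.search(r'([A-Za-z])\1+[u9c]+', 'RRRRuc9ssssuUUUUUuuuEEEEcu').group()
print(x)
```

`\1` is not a pattern — it's the concrete string captured by group 1, re-applied verbatim.
`re.search` tries every starting position until one works.
The match spans [0:7] → 'RRRRuc9'.
Captured: group 1 = 'R'.

RRRRuc9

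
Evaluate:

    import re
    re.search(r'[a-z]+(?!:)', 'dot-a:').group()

'dot'

The negative lookaround is zero-width — it rules out positions where the adjacent text would match, without consuming anything.
The match spans [0:3] → 'dot'.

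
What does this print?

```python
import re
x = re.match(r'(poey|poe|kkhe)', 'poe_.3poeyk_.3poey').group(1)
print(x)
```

poe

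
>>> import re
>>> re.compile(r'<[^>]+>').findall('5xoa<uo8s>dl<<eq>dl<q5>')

Scanning left to right: at [4:10] → '<uo8s>'; at [12:17] → '<<eq>'; at [19:23] → '<q5>'.
`findall` yields the raw match text (3 of them) because the pattern has no groups.

['<uo8s>', '<<eq>', '<q5>']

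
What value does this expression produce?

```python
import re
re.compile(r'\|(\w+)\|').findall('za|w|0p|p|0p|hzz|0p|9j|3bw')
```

['w', 'p', 'hzz', '9j']

Scanning left to right: at [2:5] match '|w|', group 1 = 'w'; at [7:10] match '|p|', group 1 = 'p'; at [12:17] match '|hzz|', group 1 = 'hzz'; at [19:23] match '|9j|', group 1 = '9j'.
With a single group, `findall` returns only what that group captured — 4 items.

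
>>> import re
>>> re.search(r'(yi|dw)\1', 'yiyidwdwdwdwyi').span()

After group 1 captures some text, `\1` only succeeds where that same text appears again.
Unlike `match`, `search` isn't anchored — it looks for the pattern anywhere in the string.
The match spans [0:4] → 'yiyi'.
Captured: group 1 = 'yi'.

(0, 4)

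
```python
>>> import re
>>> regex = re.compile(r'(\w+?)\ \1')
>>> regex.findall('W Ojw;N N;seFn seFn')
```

A backreference is literal: `\1` must see the identical characters the first group matched.
Scanning left to right: at [6:9] match 'N N', group 1 = 'N'; at [10:19] match 'seFn seFn', group 1 = 'seFn'.
Because there's exactly one group, `findall` drops the full match and keeps group 1 from each hit.

['N', 'seFn']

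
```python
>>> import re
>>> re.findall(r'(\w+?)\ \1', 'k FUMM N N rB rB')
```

['N', 'rB']

The backreference `\1` re-matches whatever the first group consumed, character for character.
With a single group, `findall` returns only what that group captured — 2 items.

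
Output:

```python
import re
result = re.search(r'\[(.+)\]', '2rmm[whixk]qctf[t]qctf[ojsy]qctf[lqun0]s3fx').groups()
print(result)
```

('whixk]qctf[t]qctf[ojsy]qctf[lqun0',)

The match spans [4:39] → '[whixk]qctf[t]qctf[ojsy]qctf[lqun0]'.
Captured: group 1 = 'whixk]qctf[t]qctf[ojsy]qctf[lqun0'.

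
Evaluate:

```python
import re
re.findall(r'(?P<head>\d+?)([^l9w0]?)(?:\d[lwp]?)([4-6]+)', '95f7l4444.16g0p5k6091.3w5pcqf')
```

This matches one or more of a digit (lazy) (captured as 'head'); then optionally any character except [l9w0] (captured); then a digit, then optionally one of [lwp] (non-capturing group); then one or more of a character in [4-6] (captured).
Scanning left to right: at [0:9] match '95f7l4444', groups = ('95', 'f', '4444'); at [10:16] match '16g0p5', groups = ('16', 'g', '5'); at [17:25] match '6091.3w5', groups = ('6091', '.', '5').
`findall` packs the 3 group values into a tuple for every match.

[('95', 'f', '4444'), ('16', 'g', '5'), ('6091', '.', '5')]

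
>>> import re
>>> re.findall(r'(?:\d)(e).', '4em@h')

['e']

One capturing group, so `findall` returns just the captured substring from the one match — 1 in all.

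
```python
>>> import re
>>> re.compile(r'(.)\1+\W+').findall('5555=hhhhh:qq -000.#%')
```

A backreference is literal: `\1` must see the identical characters the first group matched.
Scanning left to right: at [0:5] match '5555=', group 1 = '5'; at [5:11] match 'hhhhh:', group 1 = 'h'; at [11:15] match 'qq -', group 1 = 'q'; at [15:21] match '000.#%', group 1 = '0'.
Because there's exactly one group, `findall` drops the full match and keeps group 1 from each hit.

['5', 'h', 'q', '0']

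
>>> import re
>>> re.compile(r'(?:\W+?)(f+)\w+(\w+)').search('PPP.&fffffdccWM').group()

The match spans [3:15] → '.&fffffdccWM'.

'.&fffffdccWM'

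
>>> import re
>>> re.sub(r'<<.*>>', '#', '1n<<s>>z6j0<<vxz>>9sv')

'1n#9sv'

Matches: at [2:18] → '<<s>>z6j0<<vxz>>'.
Each match is replaced by '#'.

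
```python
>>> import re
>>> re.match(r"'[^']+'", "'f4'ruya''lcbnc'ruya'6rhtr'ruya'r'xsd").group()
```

"'f4'"

`re.match` only tries the pattern at the start of the string.
The match spans [0:4] → "'f4'".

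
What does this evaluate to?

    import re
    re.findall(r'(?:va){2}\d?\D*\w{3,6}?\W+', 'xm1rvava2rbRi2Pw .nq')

['vava2rbRi2Pw .']

Pattern: the literal 'va' repeated 2 times, then optionally a digit; then zero or more of a non-digit, then 3 to 6 of a word character (lazy); then one or more of a non-word character.
With no groups in the pattern, `findall` gives back each whole match — 1 here.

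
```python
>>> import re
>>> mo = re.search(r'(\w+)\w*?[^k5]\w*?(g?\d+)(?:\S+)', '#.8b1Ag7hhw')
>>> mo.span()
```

The match spans [2:11] → '8b1Ag7hhw'.

(2, 11)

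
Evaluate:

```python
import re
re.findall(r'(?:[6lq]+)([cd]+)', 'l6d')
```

['d']

Pattern: one or more of one of [6lq] (non-capturing group); then one or more of one of [cd] (captured).
Scanning left to right: at [0:3] match 'l6d', group 1 = 'd'.
One capturing group, so `findall` returns just the captured substring from the one match — 1 in all.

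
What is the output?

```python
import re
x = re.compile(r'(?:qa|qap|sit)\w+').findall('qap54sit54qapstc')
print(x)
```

['qap54sit54qapstc']

Walking the string: at [0:16] → 'qap54sit54qapstc'.
Since nothing is captured, `findall` lists the 1 matched substring directly.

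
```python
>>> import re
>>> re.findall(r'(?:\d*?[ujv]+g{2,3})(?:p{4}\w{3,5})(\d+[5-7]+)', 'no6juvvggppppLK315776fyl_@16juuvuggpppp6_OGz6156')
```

Pattern: zero or more of a digit (lazy), then one or more of one of [ujv], then 2 to 3 of the literal 'g' (non-capturing group); then exactly 4 of a literal 'p', then 3 to 5 of a word character (non-capturing group); then one or more of a digit, then one or more of a character in [5-7] (captured).
Matches: at [2:21] match '6juvvggppppLK315776', group 1 = '776'; at [26:48] match '16juuvuggpppp6_OGz6156', group 1 = '6156'.
Because there's exactly one group, `findall` drops the full match and keeps group 1 from each hit.

['776', '6156']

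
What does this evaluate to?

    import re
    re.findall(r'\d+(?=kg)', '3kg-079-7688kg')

['3', '7688']

Because the assertion is zero-width, the text it checks is not consumed and won't appear in the result.
Scanning left to right: at [0:1] → '3'; at [8:12] → '7688'.
`findall` yields the raw match text (2 of them) because the pattern has no groups.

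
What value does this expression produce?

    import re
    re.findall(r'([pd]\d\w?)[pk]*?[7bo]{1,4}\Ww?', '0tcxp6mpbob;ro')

This matches one of [pd], then a digit, then optionally a word character (captured); then zero or more of one of [pk] (lazy), then 1 to 4 of one of [7bo]; then a non-word character, then optionally a literal 'w'.
Because there's exactly one group, `findall` drops the full match and keeps group 1 from the one hit.

['p6m']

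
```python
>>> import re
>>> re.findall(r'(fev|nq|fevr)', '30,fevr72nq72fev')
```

The regex engine tests alternatives in the order written; an earlier branch that matches wins even if a later one would match more.
Because there's exactly one group, `findall` drops the full match and keeps group 1 from each hit.

['fev', 'nq', 'fev']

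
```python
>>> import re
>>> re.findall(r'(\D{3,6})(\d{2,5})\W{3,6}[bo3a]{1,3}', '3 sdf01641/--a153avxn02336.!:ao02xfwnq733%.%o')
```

The pattern matches 3 to 6 of a non-digit (captured); then 2 to 5 of a digit (captured); then 3 to 6 of a non-word character, then 1 to 3 of one of [bo3a].
Walking the string: at [1:14] match ' sdf01641/--a', groups = (' sdf', '01641'); at [17:31] match 'avxn02336.!:ao', groups = ('avxn', '02336'); at [33:45] match 'xfwnq733%.%o', groups = ('xfwnq', '733').
2 groups means each result is a tuple of 2 captured strings — 3 here.

[(' sdf', '01641'), ('avxn', '02336'), ('xfwnq', '733')]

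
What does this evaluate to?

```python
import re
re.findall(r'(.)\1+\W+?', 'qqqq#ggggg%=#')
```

After group 1 captures some text, `\1` only succeeds where that same text appears again.
`findall` collects group 1 from each match (2 total).

['q', 'g']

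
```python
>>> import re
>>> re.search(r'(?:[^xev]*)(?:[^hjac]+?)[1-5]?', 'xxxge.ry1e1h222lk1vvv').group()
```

This matches zero or more of any character except [xev] (non-capturing group); then one or more of any character except [hjac] (lazy) (non-capturing group); then optionally a character in [1-5].
The `?` after the quantifier makes it lazy — it takes as little as possible before letting the rest of the pattern try.
`re.search` scans for the first position where the pattern succeeds.
The match spans [0:1] → 'x'.

'x'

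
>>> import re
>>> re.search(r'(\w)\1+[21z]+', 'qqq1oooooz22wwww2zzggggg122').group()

A backreference is literal: `\1` must see the identical characters the first group matched.
The match spans [0:4] → 'qqq1'.

'qqq1'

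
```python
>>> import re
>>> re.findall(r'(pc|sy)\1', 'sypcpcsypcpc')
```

['pc', 'pc']

`\1` is not a pattern — it's the concrete string captured by group 1, re-applied verbatim.
Matches: at [2:6] match 'pcpc', group 1 = 'pc'; at [8:12] match 'pcpc', group 1 = 'pc'.
One capturing group, so `findall` returns just the captured substring from each match — 2 in all.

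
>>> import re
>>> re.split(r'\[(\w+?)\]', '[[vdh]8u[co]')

['[', 'vdh', '8u', 'co', '']

Matches to split on: at [1:6] → '[vdh]'; at [8:12] → '[co]'.
The group in the pattern means `split` returns the separators' captures alongside the pieces.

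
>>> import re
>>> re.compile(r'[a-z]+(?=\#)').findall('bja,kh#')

The `(?=…)`/`(?<=…)` assertion just peeks at neighbouring text; it doesn't advance the match position.
Scanning left to right: at [4:6] → 'kh'.
No capturing groups, so `findall` returns the 1 full match string.

['kh']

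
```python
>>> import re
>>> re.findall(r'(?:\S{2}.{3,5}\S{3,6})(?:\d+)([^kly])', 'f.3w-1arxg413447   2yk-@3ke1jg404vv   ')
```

[' ', 'v']

The pattern matches exactly 2 of a non-whitespace character, then 3 to 5 of any character, then 3 to 6 of a non-whitespace character (non-capturing group); then one or more of a digit (non-capturing group); then any character except [kly] (captured).
One capturing group, so `findall` returns just the captured substring from each match — 2 in all.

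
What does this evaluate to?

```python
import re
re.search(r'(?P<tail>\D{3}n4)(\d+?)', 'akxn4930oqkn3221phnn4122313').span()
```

(0, 6)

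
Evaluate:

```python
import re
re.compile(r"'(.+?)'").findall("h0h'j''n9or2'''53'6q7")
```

['j', 'n9or2', "'53"]

Because the quantifier is non-greedy, it stops expanding at the earliest point where the rest of the pattern can succeed.
Walking the string: at [3:6] match "'j'", group 1 = 'j'; at [6:13] match "'n9or2'", group 1 = 'n9or2'; at [13:18] match "''53'", group 1 = "'53".
`findall` collects group 1 from each match (3 total).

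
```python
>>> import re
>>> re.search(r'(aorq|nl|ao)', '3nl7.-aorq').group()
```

The match spans [1:3] → 'nl'.

'nl'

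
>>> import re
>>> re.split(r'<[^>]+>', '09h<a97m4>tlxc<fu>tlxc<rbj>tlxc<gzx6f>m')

Matches to split on: at [3:10] → '<a97m4>'; at [14:18] → '<fu>'; at [22:27] → '<rbj>'; at [31:38] → '<gzx6f>'.
Splitting on the pattern gives 5 pieces.

['09h', 'tlxc', 'tlxc', 'tlxc', 'm']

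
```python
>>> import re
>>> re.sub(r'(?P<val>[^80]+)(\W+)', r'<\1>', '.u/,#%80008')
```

`\1` in the replacement pulls in group 1's text for each match.

'<.u/,#>80008'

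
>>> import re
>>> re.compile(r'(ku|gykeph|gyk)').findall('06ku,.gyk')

Scanning left to right: at [2:4] match 'ku', group 1 = 'ku'; at [6:9] match 'gyk', group 1 = 'gyk'.
With a single group, `findall` returns only what that group captured — 2 items.

['ku', 'gyk']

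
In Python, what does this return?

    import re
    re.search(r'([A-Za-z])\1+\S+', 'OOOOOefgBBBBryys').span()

(0, 16)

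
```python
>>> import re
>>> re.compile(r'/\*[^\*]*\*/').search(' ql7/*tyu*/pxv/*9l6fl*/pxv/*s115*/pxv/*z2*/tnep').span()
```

The match spans [4:11] → '/*tyu*/'.

(4, 11)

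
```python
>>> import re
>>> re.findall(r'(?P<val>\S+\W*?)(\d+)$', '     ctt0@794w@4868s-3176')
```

The pattern matches one or more of a non-whitespace character, then zero or more of a non-word character (lazy) (captured as 'val'); then one or more of a digit (captured); then anchored at the end.
Scanning left to right: at [5:25] match 'ctt0@794w@4868s-3176', groups = ('ctt0@794w@4868s-317', '6').
`findall` packs the 2 group values into a tuple for every match.

[('ctt0@794w@4868s-317', '6')]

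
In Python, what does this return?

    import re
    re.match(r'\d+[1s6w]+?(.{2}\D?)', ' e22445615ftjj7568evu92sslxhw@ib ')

The pattern matches one or more of a digit, then one or more of one of [1s6w] (lazy); then exactly 2 of any character, then optionally a non-digit (captured).
`re.match` won't scan ahead — the pattern has to work from the very first character.
Here position 0 doesn't satisfy it, so the call returns None.

None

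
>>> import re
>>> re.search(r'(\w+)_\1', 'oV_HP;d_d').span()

`\1` is not a pattern — it's the concrete string captured by group 1, re-applied verbatim.
`re.search` tries every starting position until one works.
The match spans [6:9] → 'd_d'.
Captured: group 1 = 'd'.

(6, 9)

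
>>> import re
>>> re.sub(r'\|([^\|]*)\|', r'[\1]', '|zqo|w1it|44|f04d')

'[zqo]w1it[44]f04d'

Matches: at [0:5] → '|zqo|'; at [9:13] → '|44|'.
`\1` in the replacement pulls in group 1's text for each match.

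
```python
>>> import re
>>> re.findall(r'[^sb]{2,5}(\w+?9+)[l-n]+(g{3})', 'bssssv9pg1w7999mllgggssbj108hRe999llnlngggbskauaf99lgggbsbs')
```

This matches 2 to 5 of any character except [sb]; then one or more of a word character (lazy), then one or more of the literal '9' (captured); then one or more of a character in [l-n]; then exactly 3 of a literal 'g' (captured).
A non-greedy quantifier consumes as few characters as it can — just enough that the remainder of the pattern still matches from where it stops; whatever follows it matches normally.
Walking the string: at [5:21] match 'v9pg1w7999mllggg', groups = ('w7999', 'ggg'); at [24:42] match 'j108hRe999llnlnggg', groups = ('Re999', 'ggg'); at [44:55] match 'kauaf99lggg', groups = ('99', 'ggg').
With 2 capturing groups, `findall` returns a 2-tuple per match.

[('w7999', 'ggg'), ('Re999', 'ggg'), ('99', 'ggg')]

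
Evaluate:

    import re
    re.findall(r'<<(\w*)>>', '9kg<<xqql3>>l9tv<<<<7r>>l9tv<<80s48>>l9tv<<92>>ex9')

['xqql3', '7r', '80s48', '92']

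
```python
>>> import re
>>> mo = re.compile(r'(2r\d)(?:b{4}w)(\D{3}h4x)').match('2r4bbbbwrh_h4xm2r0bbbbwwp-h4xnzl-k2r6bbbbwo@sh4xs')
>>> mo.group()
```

'2r4bbbbwrh_h4x'

Pattern: the literal '2r', then a digit (captured); then exactly 4 of the literal 'b', then the literal 'w' (non-capturing group); then exactly 3 of a non-digit, then the literal 'h4x' (captured).
`match` is anchored at position 0; if the pattern doesn't fit there, it returns None.
The match spans [0:14] → '2r4bbbbwrh_h4x'.
Captured: group 1 = '2r4', group 2 = 'rh_h4x'.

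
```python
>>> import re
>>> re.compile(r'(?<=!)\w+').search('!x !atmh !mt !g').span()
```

(1, 2)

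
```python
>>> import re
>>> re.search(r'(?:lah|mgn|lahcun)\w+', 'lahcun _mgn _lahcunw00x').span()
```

(0, 6)

The match spans [0:6] → 'lahcun'.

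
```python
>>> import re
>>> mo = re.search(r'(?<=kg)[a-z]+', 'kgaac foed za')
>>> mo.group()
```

'aac'

The lookaround is zero-width — it requires the adjacent text to match without consuming it, so the asserted text isn't part of the match.
`search` walks the string left to right and returns the first match it finds.
The match spans [2:5] → 'aac'.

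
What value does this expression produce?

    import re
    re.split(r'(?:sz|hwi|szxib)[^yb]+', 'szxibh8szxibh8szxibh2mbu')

Alternation tries branches left to right and keeps the first one that lets the overall match succeed at that position.
The string is cut at each match, leaving 4 pieces.

['', 'bh8', 'bh8', 'bh2mbu']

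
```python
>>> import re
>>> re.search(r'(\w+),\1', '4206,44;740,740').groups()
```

The match spans [8:15] → '740,740'.
Captured: group 1 = '740'.

('740',)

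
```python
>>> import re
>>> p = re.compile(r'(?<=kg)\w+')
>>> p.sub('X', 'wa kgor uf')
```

'wa kgX uf'

Because the assertion is zero-width, the text it checks is not consumed and won't appear in the result.
Matches: at [5:7] → 'or'.
`sub` substitutes 'X' at each match site.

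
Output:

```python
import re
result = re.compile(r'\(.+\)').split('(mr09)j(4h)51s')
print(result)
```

['', '51s']

Matches to split on: at [0:11] → '(mr09)j(4h)'.
`split` removes every match and returns the 2 fragments in between.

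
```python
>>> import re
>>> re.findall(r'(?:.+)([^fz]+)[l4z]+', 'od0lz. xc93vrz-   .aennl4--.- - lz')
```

['l']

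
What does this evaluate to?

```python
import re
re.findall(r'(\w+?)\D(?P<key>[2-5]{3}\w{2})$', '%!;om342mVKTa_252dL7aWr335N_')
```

[('om342mVKTa_252dL7aW', '335N_')]

2 groups means the one result is a tuple of 2 captured strings — 1 here.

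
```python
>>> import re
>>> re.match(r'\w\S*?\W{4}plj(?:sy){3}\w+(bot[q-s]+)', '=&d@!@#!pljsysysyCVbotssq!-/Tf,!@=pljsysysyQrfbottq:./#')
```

`re.match` only tries the pattern at the start of the string.
Here position 0 doesn't satisfy it, so the call returns None.

None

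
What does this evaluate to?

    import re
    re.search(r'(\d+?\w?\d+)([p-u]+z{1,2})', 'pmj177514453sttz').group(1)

'177514453'

This matches one or more of a digit (lazy), then optionally a word character, then one or more of a digit (captured); then one or more of a character in [p-u], then 1 to 2 of the literal 'z' (captured).
`search` walks the string left to right and returns the first match it finds.
The match spans [3:16] → '177514453sttz'.
Captured: group 1 = '177514453', group 2 = 'sttz'.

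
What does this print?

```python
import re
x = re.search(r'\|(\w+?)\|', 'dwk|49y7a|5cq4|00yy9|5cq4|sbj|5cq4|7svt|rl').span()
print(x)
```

`re.search` scans for the first position where the pattern succeeds.
The match spans [3:10] → '|49y7a|'.
Captured: group 1 = '49y7a'.

(3, 10)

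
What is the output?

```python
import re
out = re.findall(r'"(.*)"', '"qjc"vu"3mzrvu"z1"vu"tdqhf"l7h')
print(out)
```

Matches: at [0:27] match '"qjc"vu"3mzrvu"z1"vu"tdqhf"', group 1 = 'qjc"vu"3mzrvu"z1"vu"tdqhf'.
`findall` collects group 1 from the one match (1 total).

['qjc"vu"3mzrvu"z1"vu"tdqhf']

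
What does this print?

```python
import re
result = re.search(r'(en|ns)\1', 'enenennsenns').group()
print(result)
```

A backreference is literal: `\1` must see the identical characters the first group matched.
Unlike `match`, `search` isn't anchored — it looks for the pattern anywhere in the string.
The match spans [0:4] → 'enen'.
Captured: group 1 = 'en'.

enen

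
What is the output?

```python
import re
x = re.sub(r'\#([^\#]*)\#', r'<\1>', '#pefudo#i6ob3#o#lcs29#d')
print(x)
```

Matches: at [0:8] → '#pefudo#'; at [13:16] → '#o#'.
The replacement refers to a captured group, so each match is rewritten using its own captured text.

<pefudo>i6ob3<o>lcs29#d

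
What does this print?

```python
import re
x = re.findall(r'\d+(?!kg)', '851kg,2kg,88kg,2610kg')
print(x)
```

A negative assertion filters positions out without eating any characters.
Matches: at [0:2] → '85'; at [10:11] → '8'; at [15:18] → '261'.
No capturing groups, so `findall` returns the 3 full match strings.

['85', '8', '261']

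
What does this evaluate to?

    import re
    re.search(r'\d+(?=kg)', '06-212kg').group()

'212'

Lookahead/lookbehind check context without consuming it, so the matched span excludes the asserted characters.
The match spans [3:6] → '212'.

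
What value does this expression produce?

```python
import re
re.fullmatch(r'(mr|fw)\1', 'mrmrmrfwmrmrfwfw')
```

None

`\1` is not a pattern — it's the concrete string captured by group 1, re-applied verbatim.
`fullmatch` succeeds only if the pattern covers the string from start to end.
Here the pattern can't cover the whole string, so the call returns None.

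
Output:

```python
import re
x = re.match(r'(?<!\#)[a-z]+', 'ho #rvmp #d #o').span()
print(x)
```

(0, 2)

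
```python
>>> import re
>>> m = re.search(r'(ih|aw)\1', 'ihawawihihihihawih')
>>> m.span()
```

(2, 6)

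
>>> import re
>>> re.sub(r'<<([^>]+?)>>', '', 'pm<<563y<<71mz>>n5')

Each match is replaced by ''.

'pmn5'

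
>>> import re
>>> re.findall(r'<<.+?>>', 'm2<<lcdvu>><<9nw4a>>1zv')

['<<lcdvu>>', '<<9nw4a>>']

A `+?`/`*?`/`{m,n}?` starts at its minimum and grows only as far as needed for what follows to match.
Scanning left to right: at [2:11] → '<<lcdvu>>'; at [11:20] → '<<9nw4a>>'.
No capturing groups, so `findall` returns the 2 full match strings.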